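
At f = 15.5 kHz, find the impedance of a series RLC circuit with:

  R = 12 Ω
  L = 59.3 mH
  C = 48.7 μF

Step 1 — Angular frequency: ω = 2π·f = 2π·1.55e+04 = 9.739e+04 rad/s.
Step 2 — Component impedances:
  R: Z = R = 12 Ω
  L: Z = jωL = j·9.739e+04·0.0593 = 0 + j5775 Ω
  C: Z = 1/(jωC) = -j/(ω·C) = 0 - j0.2108 Ω
Step 3 — Series combination: Z_total = R + L + C = 12 + j5775 Ω = 5775∠89.9° Ω.

Z = 12 + j5775 Ω = 5775∠89.9° Ω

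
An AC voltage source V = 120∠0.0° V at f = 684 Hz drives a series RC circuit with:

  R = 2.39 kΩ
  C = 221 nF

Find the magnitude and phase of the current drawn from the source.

Step 1 — Angular frequency: ω = 2π·f = 2π·684 = 4298 rad/s.
Step 2 — Component impedances:
  R: Z = R = 2390 Ω
  C: Z = 1/(jωC) = -j/(ω·C) = 0 - j1053 Ω
Step 3 — Series combination: Z_total = R + C = 2390 - j1053 Ω = 2612∠-23.8° Ω.
Step 4 — Source phasor: V = 120∠0.0° V = 120 V.
Step 5 — Ohm's law: I = V / Z_total = (120) / (2390 - j1053) = 0.04205 + j0.01852 A.
Step 6 — Convert to polar: |I| = 0.04595 A, ∠I = 23.8°.

I = 0.04595∠23.8° A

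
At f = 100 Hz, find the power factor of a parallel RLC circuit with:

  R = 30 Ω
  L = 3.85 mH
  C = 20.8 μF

Step 1 — Angular frequency: ω = 2π·f = 2π·100 = 628.3 rad/s.
Step 2 — Component impedances:
  R: Z = R = 30 Ω
  L: Z = jωL = j·628.3·0.00385 = 0 + j2.419 Ω
  C: Z = 1/(jωC) = -j/(ω·C) = 0 - j76.52 Ω
Step 3 — Parallel combination: 1/Z_total = 1/R + 1/L + 1/C; Z_total = 0.2066 + j2.481 Ω = 2.489∠85.2° Ω.
Step 4 — Power factor: PF = cos(φ) = Re(Z)/|Z| = 0.20657/2.4894 = 0.08298.
Step 5 — Type: Im(Z) = 2.481 ⇒ lagging (phase φ = 85.2°).

PF = 0.08298 (lagging, φ = 85.2°)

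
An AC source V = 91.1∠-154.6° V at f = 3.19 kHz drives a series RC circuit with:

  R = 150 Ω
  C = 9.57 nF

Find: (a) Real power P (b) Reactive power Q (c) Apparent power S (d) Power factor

Step 1 — Angular frequency: ω = 2π·f = 2π·3190 = 2.004e+04 rad/s.
Step 2 — Component impedances:
  R: Z = R = 150 Ω
  C: Z = 1/(jωC) = -j/(ω·C) = 0 - j5213 Ω
Step 3 — Series combination: Z_total = R + C = 150 - j5213 Ω = 5216∠-88.4° Ω.
Step 4 — Source phasor: V = 91.1∠-154.6° V = -82.29 - j39.08 V.
Step 5 — Current: I = V / Z = 0.007035 - j0.01599 A = 0.01747∠-66.2° A.
Step 6 — Complex power: S = V·I* = 0.04577 - j1.591 VA.
Step 7 — Real power: P = Re(S) = 0.04577 W.
Step 8 — Reactive power: Q = Im(S) = -1.591 VAR.
Step 9 — Apparent power: |S| = 1.591 VA.
Step 10 — Power factor: PF = P/|S| = 0.02876 (leading).

(a) P = 0.04577 W  (b) Q = -1.591 VAR  (c) S = 1.591 VA  (d) PF = 0.02876 (leading)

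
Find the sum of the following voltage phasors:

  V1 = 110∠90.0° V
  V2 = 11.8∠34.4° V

Step 1 — Convert each phasor to rectangular form:
  V1 = 110·(cos(90.0°) + j·sin(90.0°)) = 0 + j110 V
  V2 = 11.8·(cos(34.4°) + j·sin(34.4°)) = 9.736 + j6.667 V
Step 2 — Sum components: V_total = 9.736 + j116.7 V.
Step 3 — Convert to polar: |V_total| = 117.1 V, ∠V_total = 85.2°.

V_total = 117.1∠85.2° V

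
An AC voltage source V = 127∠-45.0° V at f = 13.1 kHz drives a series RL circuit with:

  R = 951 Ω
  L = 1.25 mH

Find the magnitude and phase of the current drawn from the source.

Step 1 — Angular frequency: ω = 2π·f = 2π·1.31e+04 = 8.231e+04 rad/s.
Step 2 — Component impedances:
  R: Z = R = 951 Ω
  L: Z = jωL = j·8.231e+04·0.00125 = 0 + j102.9 Ω
Step 3 — Series combination: Z_total = R + L = 951 + j102.9 Ω = 956.5∠6.2° Ω.
Step 4 — Source phasor: V = 127∠-45.0° V = 89.8 - j89.8 V.
Step 5 — Ohm's law: I = V / Z_total = (89.8 - j89.8) / (951 + j102.9) = 0.08324 - j0.1034 A.
Step 6 — Convert to polar: |I| = 0.1328 A, ∠I = -51.2°.

I = 0.1328∠-51.2° A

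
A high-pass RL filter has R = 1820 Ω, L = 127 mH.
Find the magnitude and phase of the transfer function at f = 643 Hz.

Step 1 — Angular frequency: ω = 2π·643 = 4040 rad/s.
Step 2 — Transfer function: H(jω) = jωL/(R + jωL).
Step 3 — Numerator jωL = j·513.1; denominator R + jωL = 1820 + j513.1.
Step 4 — H = 0.07363 + j0.2612.
Step 5 — Magnitude: |H| = 0.2713 (-11.3 dB); phase: φ = 74.3°.

|H| = 0.2713 (-11.3 dB), φ = 74.3°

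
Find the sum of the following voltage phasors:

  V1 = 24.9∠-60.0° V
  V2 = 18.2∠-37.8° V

Step 1 — Convert each phasor to rectangular form:
  V1 = 24.9·(cos(-60.0°) + j·sin(-60.0°)) = 12.45 - j21.56 V
  V2 = 18.2·(cos(-37.8°) + j·sin(-37.8°)) = 14.38 - j11.15 V
Step 2 — Sum components: V_total = 26.83 - j32.72 V.
Step 3 — Convert to polar: |V_total| = 42.31 V, ∠V_total = -50.6°.

V_total = 42.31∠-50.6° V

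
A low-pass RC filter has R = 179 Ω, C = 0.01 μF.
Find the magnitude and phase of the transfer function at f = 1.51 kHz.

Step 1 — Angular frequency: ω = 2π·1510 = 9488 rad/s.
Step 2 — Transfer function: H(jω) = 1/(1 + jωRC).
Step 3 — Denominator: 1 + jωRC = 1 + j·9488·179·1e-08 = 1 + j0.01698.
Step 4 — H = 0.9997 - j0.01698.
Step 5 — Magnitude: |H| = 0.9999 (-0.0 dB); phase: φ = -1.0°.

|H| = 0.9999 (-0.0 dB), φ = -1.0°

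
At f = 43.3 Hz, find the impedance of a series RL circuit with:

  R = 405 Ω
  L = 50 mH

Step 1 — Angular frequency: ω = 2π·f = 2π·43.3 = 272.1 rad/s.
Step 2 — Component impedances:
  R: Z = R = 405 Ω
  L: Z = jωL = j·272.1·0.05 = 0 + j13.6 Ω
Step 3 — Series combination: Z_total = R + L = 405 + j13.6 Ω = 405.2∠1.9° Ω.

Z = 405 + j13.6 Ω = 405.2∠1.9° Ω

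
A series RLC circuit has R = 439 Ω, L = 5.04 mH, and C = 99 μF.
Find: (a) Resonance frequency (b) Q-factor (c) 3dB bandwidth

Step 1 — Resonance: ω₀ = 1/√(LC) = 1/√(0.00504·9.9e-05) = 1416 rad/s.
Step 2 — f₀ = ω₀/(2π) = 225.3 Hz.
Step 3 — Series Q: Q = ω₀L/R = 1416·0.00504/439 = 0.01625.
Step 4 — Bandwidth: Δω = ω₀/Q = 8.71e+04 rad/s; BW = Δω/(2π) = 1.386e+04 Hz.

(a) f₀ = 225.3 Hz  (b) Q = 0.01625  (c) BW = 1.386e+04 Hz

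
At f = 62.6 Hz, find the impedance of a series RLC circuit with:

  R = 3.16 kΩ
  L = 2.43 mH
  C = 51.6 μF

Step 1 — Angular frequency: ω = 2π·f = 2π·62.6 = 393.3 rad/s.
Step 2 — Component impedances:
  R: Z = R = 3160 Ω
  L: Z = jωL = j·393.3·0.00243 = 0 + j0.9558 Ω
  C: Z = 1/(jωC) = -j/(ω·C) = 0 - j49.27 Ω
Step 3 — Series combination: Z_total = R + L + C = 3160 - j48.32 Ω = 3160∠-0.9° Ω.

Z = 3160 - j48.32 Ω = 3160∠-0.9° Ω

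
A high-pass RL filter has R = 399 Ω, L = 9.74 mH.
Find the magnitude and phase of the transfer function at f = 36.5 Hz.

Step 1 — Angular frequency: ω = 2π·36.5 = 229.3 rad/s.
Step 2 — Transfer function: H(jω) = jωL/(R + jωL).
Step 3 — Numerator jωL = j·2.234; denominator R + jωL = 399 + j2.234.
Step 4 — H = 3.134e-05 + j0.005598.
Step 5 — Magnitude: |H| = 0.005598 (-45.0 dB); phase: φ = 89.7°.

|H| = 0.005598 (-45.0 dB), φ = 89.7°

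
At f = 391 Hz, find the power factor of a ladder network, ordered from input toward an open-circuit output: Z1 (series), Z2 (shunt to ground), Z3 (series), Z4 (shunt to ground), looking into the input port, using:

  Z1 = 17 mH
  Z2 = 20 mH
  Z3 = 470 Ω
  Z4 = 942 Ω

Step 1 — Angular frequency: ω = 2π·f = 2π·391 = 2457 rad/s.
Step 2 — Component impedances:
  Z1: Z = jωL = j·2457·0.017 = 0 + j41.76 Ω
  Z2: Z = jωL = j·2457·0.02 = 0 + j49.13 Ω
  Z3: Z = R = 470 Ω
  Z4: Z = R = 942 Ω
Step 3 — Ladder network (open output): work backward from the far end, alternating series and parallel combinations. Z_in = 1.708 + j90.84 Ω = 90.86∠88.9° Ω.
Step 4 — Power factor: PF = cos(φ) = Re(Z)/|Z| = 1.708/90.86 = 0.0188.
Step 5 — Type: Im(Z) = 90.84 ⇒ lagging (phase φ = 88.9°).

PF = 0.0188 (lagging, φ = 88.9°)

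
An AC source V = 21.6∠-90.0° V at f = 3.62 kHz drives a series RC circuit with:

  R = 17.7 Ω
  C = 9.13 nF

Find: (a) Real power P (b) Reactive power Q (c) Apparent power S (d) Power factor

Step 1 — Angular frequency: ω = 2π·f = 2π·3620 = 2.275e+04 rad/s.
Step 2 — Component impedances:
  R: Z = R = 17.7 Ω
  C: Z = 1/(jωC) = -j/(ω·C) = 0 - j4815 Ω
Step 3 — Series combination: Z_total = R + C = 17.7 - j4815 Ω = 4816∠-89.8° Ω.
Step 4 — Source phasor: V = 21.6∠-90.0° V = 0 - j21.6 V.
Step 5 — Current: I = V / Z = 0.004485 - j1.649e-05 A = 0.004485∠-0.2° A.
Step 6 — Complex power: S = V·I* = 0.0003561 - j0.09689 VA.
Step 7 — Real power: P = Re(S) = 0.0003561 W.
Step 8 — Reactive power: Q = Im(S) = -0.09689 VAR.
Step 9 — Apparent power: |S| = 0.09689 VA.
Step 10 — Power factor: PF = P/|S| = 0.003676 (leading).

(a) P = 0.0003561 W  (b) Q = -0.09689 VAR  (c) S = 0.09689 VA  (d) PF = 0.003676 (leading)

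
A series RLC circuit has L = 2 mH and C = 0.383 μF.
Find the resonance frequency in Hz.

Step 1 — Resonance condition Im(Z)=0 gives ω₀ = 1/√(LC).
Step 2 — ω₀ = 1/√(0.002·3.83e-07) = 3.613e+04 rad/s.
Step 3 — f₀ = ω₀/(2π) = 5751 Hz.

f₀ = 5751 Hz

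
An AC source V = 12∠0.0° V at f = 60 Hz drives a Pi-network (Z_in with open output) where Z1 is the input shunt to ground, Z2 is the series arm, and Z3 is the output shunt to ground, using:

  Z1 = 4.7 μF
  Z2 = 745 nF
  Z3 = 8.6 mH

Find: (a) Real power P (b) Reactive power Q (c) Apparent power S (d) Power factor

Step 1 — Angular frequency: ω = 2π·f = 2π·60 = 377 rad/s.
Step 2 — Component impedances:
  Z1: Z = 1/(jωC) = -j/(ω·C) = 0 - j564.4 Ω
  Z2: Z = 1/(jωC) = -j/(ω·C) = 0 - j3561 Ω
  Z3: Z = jωL = j·377·0.0086 = 0 + j3.242 Ω
Step 3 — With open output, the series arm Z2 and the output shunt Z3 appear in series to ground: Z2 + Z3 = 0 - j3557 Ω.
Step 4 — Parallel with input shunt Z1: Z_in = Z1 || (Z2 + Z3) = 0 - j487.1 Ω = 487.1∠-90.0° Ω.
Step 5 — Source phasor: V = 12∠0.0° V = 12 V.
Step 6 — Current: I = V / Z = 0 + j0.02464 A = 0.02464∠90.0° A.
Step 7 — Complex power: S = V·I* = 0 - j0.2956 VA.
Step 8 — Real power: P = Re(S) = 0 W.
Step 9 — Reactive power: Q = Im(S) = -0.2956 VAR.
Step 10 — Apparent power: |S| = 0.2956 VA.
Step 11 — Power factor: PF = P/|S| = 0 (leading).

(a) P = 0 W  (b) Q = -0.2956 VAR  (c) S = 0.2956 VA  (d) PF = 0 (leading)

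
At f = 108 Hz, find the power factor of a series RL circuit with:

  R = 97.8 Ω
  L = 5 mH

Step 1 — Angular frequency: ω = 2π·f = 2π·108 = 678.6 rad/s.
Step 2 — Component impedances:
  R: Z = R = 97.8 Ω
  L: Z = jωL = j·678.6·0.005 = 0 + j3.393 Ω
Step 3 — Series combination: Z_total = R + L = 97.8 + j3.393 Ω = 97.86∠2.0° Ω.
Step 4 — Power factor: PF = cos(φ) = Re(Z)/|Z| = 97.8/97.86 = 0.9994.
Step 5 — Type: Im(Z) = 3.393 ⇒ lagging (phase φ = 2.0°).

PF = 0.9994 (lagging, φ = 2.0°)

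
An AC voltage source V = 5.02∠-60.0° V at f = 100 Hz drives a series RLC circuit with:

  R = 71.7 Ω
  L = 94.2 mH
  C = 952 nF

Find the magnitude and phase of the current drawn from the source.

Step 1 — Angular frequency: ω = 2π·f = 2π·100 = 628.3 rad/s.
Step 2 — Component impedances:
  R: Z = R = 71.7 Ω
  L: Z = jωL = j·628.3·0.0942 = 0 + j59.19 Ω
  C: Z = 1/(jωC) = -j/(ω·C) = 0 - j1672 Ω
Step 3 — Series combination: Z_total = R + L + C = 71.7 - j1613 Ω = 1614∠-87.5° Ω.
Step 4 — Source phasor: V = 5.02∠-60.0° V = 2.51 - j4.347 V.
Step 5 — Ohm's law: I = V / Z_total = (2.51 - j4.347) / (71.7 - j1613) = 0.00276 + j0.001434 A.
Step 6 — Convert to polar: |I| = 0.00311 A, ∠I = 27.5°.

I = 0.00311∠27.5° A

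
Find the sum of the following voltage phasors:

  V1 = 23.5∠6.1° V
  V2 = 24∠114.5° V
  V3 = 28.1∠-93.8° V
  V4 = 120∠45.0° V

Step 1 — Convert each phasor to rectangular form:
  V1 = 23.5·(cos(6.1°) + j·sin(6.1°)) = 23.37 + j2.497 V
  V2 = 24·(cos(114.5°) + j·sin(114.5°)) = -9.953 + j21.84 V
  V3 = 28.1·(cos(-93.8°) + j·sin(-93.8°)) = -1.862 - j28.04 V
  V4 = 120·(cos(45.0°) + j·sin(45.0°)) = 84.85 + j84.85 V
Step 2 — Sum components: V_total = 96.4 + j81.15 V.
Step 3 — Convert to polar: |V_total| = 126 V, ∠V_total = 40.1°.

V_total = 126∠40.1° V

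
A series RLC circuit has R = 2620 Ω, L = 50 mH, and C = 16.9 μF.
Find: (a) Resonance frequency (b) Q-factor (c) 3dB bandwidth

Step 1 — Resonance condition Im(Z)=0 gives ω₀ = 1/√(LC).
Step 2 — ω₀ = 1/√(0.05·1.69e-05) = 1088 rad/s.
Step 3 — f₀ = ω₀/(2π) = 173.1 Hz.
Step 4 — Series Q: Q = ω₀L/R = 1088·0.05/2620 = 0.02076.
Step 5 — 3dB bandwidth: Δω = ω₀/Q = 5.24e+04 rad/s; BW = Δω/(2π) = 8340 Hz.

(a) f₀ = 173.1 Hz  (b) Q = 0.02076  (c) BW = 8340 Hz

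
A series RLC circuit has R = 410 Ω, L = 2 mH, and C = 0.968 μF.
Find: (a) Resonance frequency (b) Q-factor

Step 1 — Resonance condition Im(Z)=0 gives ω₀ = 1/√(LC).
Step 2 — ω₀ = 1/√(0.002·9.68e-07) = 2.273e+04 rad/s.
Step 3 — f₀ = ω₀/(2π) = 3617 Hz.
Step 4 — Series Q: Q = ω₀L/R = 2.273e+04·0.002/410 = 0.1109.

(a) f₀ = 3617 Hz  (b) Q = 0.1109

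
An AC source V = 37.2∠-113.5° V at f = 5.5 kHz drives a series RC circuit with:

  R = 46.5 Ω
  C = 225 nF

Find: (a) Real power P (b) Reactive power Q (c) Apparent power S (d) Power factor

Step 1 — Angular frequency: ω = 2π·f = 2π·5500 = 3.456e+04 rad/s.
Step 2 — Component impedances:
  R: Z = R = 46.5 Ω
  C: Z = 1/(jωC) = -j/(ω·C) = 0 - j128.6 Ω
Step 3 — Series combination: Z_total = R + C = 46.5 - j128.6 Ω = 136.8∠-70.1° Ω.
Step 4 — Source phasor: V = 37.2∠-113.5° V = -14.83 - j34.11 V.
Step 5 — Current: I = V / Z = 0.1977 - j0.1868 A = 0.272∠-43.4° A.
Step 6 — Complex power: S = V·I* = 3.441 - j9.516 VA.
Step 7 — Real power: P = Re(S) = 3.441 W.
Step 8 — Reactive power: Q = Im(S) = -9.516 VAR.
Step 9 — Apparent power: |S| = 10.12 VA.
Step 10 — Power factor: PF = P/|S| = 0.34 (leading).

(a) P = 3.441 W  (b) Q = -9.516 VAR  (c) S = 10.12 VA  (d) PF = 0.34 (leading)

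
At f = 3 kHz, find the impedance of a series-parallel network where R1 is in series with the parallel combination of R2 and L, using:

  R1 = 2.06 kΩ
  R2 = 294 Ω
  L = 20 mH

Step 1 — Angular frequency: ω = 2π·f = 2π·3000 = 1.885e+04 rad/s.
Step 2 — Component impedances:
  R1: Z = R = 2060 Ω
  R2: Z = R = 294 Ω
  L: Z = jωL = j·1.885e+04·0.02 = 0 + j377 Ω
Step 3 — Parallel branch: R2 || L = 1/(1/R2 + 1/L) = 182.8 + j142.6 Ω.
Step 4 — Series with R1: Z_total = R1 + (R2 || L) = 2243 + j142.6 Ω = 2247∠3.6° Ω.

Z = 2243 + j142.6 Ω = 2247∠3.6° Ω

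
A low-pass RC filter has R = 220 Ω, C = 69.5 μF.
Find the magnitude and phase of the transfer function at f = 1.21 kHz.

Step 1 — Angular frequency: ω = 2π·1210 = 7603 rad/s.
Step 2 — Transfer function: H(jω) = 1/(1 + jωRC).
Step 3 — Denominator: 1 + jωRC = 1 + j·7603·220·6.95e-05 = 1 + j116.2.
Step 4 — H = 7.4e-05 - j0.008602.
Step 5 — Magnitude: |H| = 0.008602 (-41.3 dB); phase: φ = -89.5°.

|H| = 0.008602 (-41.3 dB), φ = -89.5°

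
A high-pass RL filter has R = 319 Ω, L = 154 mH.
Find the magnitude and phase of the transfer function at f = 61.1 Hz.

Step 1 — Angular frequency: ω = 2π·61.1 = 383.9 rad/s.
Step 2 — Transfer function: H(jω) = jωL/(R + jωL).
Step 3 — Numerator jωL = j·59.12; denominator R + jωL = 319 + j59.12.
Step 4 — H = 0.03321 + j0.1792.
Step 5 — Magnitude: |H| = 0.1822 (-14.8 dB); phase: φ = 79.5°.

|H| = 0.1822 (-14.8 dB), φ = 79.5°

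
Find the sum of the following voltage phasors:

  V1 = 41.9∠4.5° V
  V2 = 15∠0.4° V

Step 1 — Convert each phasor to rectangular form:
  V1 = 41.9·(cos(4.5°) + j·sin(4.5°)) = 41.77 + j3.287 V
  V2 = 15·(cos(0.4°) + j·sin(0.4°)) = 15 + j0.1047 V
Step 2 — Sum components: V_total = 56.77 + j3.392 V.
Step 3 — Convert to polar: |V_total| = 56.87 V, ∠V_total = 3.4°.

V_total = 56.87∠3.4° V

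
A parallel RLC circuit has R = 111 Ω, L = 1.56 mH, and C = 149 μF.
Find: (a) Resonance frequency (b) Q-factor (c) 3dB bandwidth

Step 1 — Resonance: ω₀ = 1/√(LC) = 1/√(0.00156·0.000149) = 2074 rad/s.
Step 2 — f₀ = ω₀/(2π) = 330.1 Hz.
Step 3 — Parallel Q: Q = R/(ω₀L) = 111/(2074·0.00156) = 34.3.
Step 4 — Bandwidth: Δω = ω₀/Q = 60.46 rad/s; BW = Δω/(2π) = 9.623 Hz.

(a) f₀ = 330.1 Hz  (b) Q = 34.3  (c) BW = 9.623 Hz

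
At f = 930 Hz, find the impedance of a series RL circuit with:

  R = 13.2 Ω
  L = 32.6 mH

Step 1 — Angular frequency: ω = 2π·f = 2π·930 = 5843 rad/s.
Step 2 — Component impedances:
  R: Z = R = 13.2 Ω
  L: Z = jωL = j·5843·0.0326 = 0 + j190.5 Ω
Step 3 — Series combination: Z_total = R + L = 13.2 + j190.5 Ω = 191∠86.0° Ω.

Z = 13.2 + j190.5 Ω = 191∠86.0° Ω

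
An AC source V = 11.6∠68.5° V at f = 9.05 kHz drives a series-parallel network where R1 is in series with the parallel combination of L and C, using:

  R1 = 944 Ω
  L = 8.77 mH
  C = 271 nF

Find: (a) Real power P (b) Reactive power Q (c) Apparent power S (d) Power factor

Step 1 — Angular frequency: ω = 2π·f = 2π·9050 = 5.686e+04 rad/s.
Step 2 — Component impedances:
  R1: Z = R = 944 Ω
  L: Z = jωL = j·5.686e+04·0.00877 = 0 + j498.7 Ω
  C: Z = 1/(jωC) = -j/(ω·C) = 0 - j64.89 Ω
Step 3 — Parallel branch: L || C = 1/(1/L + 1/C) = 0 - j74.6 Ω.
Step 4 — Series with R1: Z_total = R1 + (L || C) = 944 - j74.6 Ω = 946.9∠-4.5° Ω.
Step 5 — Source phasor: V = 11.6∠68.5° V = 4.251 + j10.79 V.
Step 6 — Current: I = V / Z = 0.003578 + j0.01172 A = 0.01225∠73.0° A.
Step 7 — Complex power: S = V·I* = 0.1417 - j0.01119 VA.
Step 8 — Real power: P = Re(S) = 0.1417 W.
Step 9 — Reactive power: Q = Im(S) = -0.01119 VAR.
Step 10 — Apparent power: |S| = 0.1421 VA.
Step 11 — Power factor: PF = P/|S| = 0.9969 (leading).

(a) P = 0.1417 W  (b) Q = -0.01119 VAR  (c) S = 0.1421 VA  (d) PF = 0.9969 (leading)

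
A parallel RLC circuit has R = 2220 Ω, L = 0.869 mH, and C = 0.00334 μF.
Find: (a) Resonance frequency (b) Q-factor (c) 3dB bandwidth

Step 1 — Resonance: ω₀ = 1/√(LC) = 1/√(0.000869·3.34e-09) = 5.87e+05 rad/s.
Step 2 — f₀ = ω₀/(2π) = 9.342e+04 Hz.
Step 3 — Parallel Q: Q = R/(ω₀L) = 2220/(5.87e+05·0.000869) = 4.352.
Step 4 — Bandwidth: Δω = ω₀/Q = 1.349e+05 rad/s; BW = Δω/(2π) = 2.146e+04 Hz.

(a) f₀ = 9.342e+04 Hz  (b) Q = 4.352  (c) BW = 2.146e+04 Hz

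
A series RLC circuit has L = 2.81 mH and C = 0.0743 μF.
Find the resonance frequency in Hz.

Step 1 — Resonance condition Im(Z)=0 gives ω₀ = 1/√(LC).
Step 2 — ω₀ = 1/√(0.00281·7.43e-08) = 6.921e+04 rad/s.
Step 3 — f₀ = ω₀/(2π) = 1.101e+04 Hz.

f₀ = 1.101e+04 Hz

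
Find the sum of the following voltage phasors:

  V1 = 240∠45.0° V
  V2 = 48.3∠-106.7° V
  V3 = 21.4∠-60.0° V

Step 1 — Convert each phasor to rectangular form:
  V1 = 240·(cos(45.0°) + j·sin(45.0°)) = 169.7 + j169.7 V
  V2 = 48.3·(cos(-106.7°) + j·sin(-106.7°)) = -13.88 - j46.26 V
  V3 = 21.4·(cos(-60.0°) + j·sin(-60.0°)) = 10.7 - j18.53 V
Step 2 — Sum components: V_total = 166.5 + j104.9 V.
Step 3 — Convert to polar: |V_total| = 196.8 V, ∠V_total = 32.2°.

V_total = 196.8∠32.2° V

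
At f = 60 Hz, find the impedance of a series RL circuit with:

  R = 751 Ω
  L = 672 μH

Step 1 — Angular frequency: ω = 2π·f = 2π·60 = 377 rad/s.
Step 2 — Component impedances:
  R: Z = R = 751 Ω
  L: Z = jωL = j·377·0.000672 = 0 + j0.2533 Ω
Step 3 — Series combination: Z_total = R + L = 751 + j0.2533 Ω = 751∠0.0° Ω.

Z = 751 + j0.2533 Ω = 751∠0.0° Ω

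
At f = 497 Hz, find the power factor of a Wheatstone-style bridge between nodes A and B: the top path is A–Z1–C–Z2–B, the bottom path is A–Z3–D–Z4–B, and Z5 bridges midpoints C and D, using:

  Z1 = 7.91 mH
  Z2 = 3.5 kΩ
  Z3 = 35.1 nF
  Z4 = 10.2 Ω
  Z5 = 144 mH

Step 1 — Angular frequency: ω = 2π·f = 2π·497 = 3123 rad/s.
Step 2 — Component impedances:
  Z1: Z = jωL = j·3123·0.00791 = 0 + j24.7 Ω
  Z2: Z = R = 3500 Ω
  Z3: Z = 1/(jωC) = -j/(ω·C) = 0 - j9123 Ω
  Z4: Z = R = 10.2 Ω
  Z5: Z = jωL = j·3123·0.144 = 0 + j449.7 Ω
Step 3 — Bridge requires nodal analysis (the Z5 bridge couples midpoints C and D, so the two paths cannot be reduced to a simple series/parallel combination). Setting node B to ground and injecting 1 A at node A, the 3-node admittance system at A, C, D solves to V_A = Z_AB = 72.76 + j489.2 Ω = 494.6∠81.5° Ω.
Step 4 — Power factor: PF = cos(φ) = Re(Z)/|Z| = 72.76/494.6 = 0.1471.
Step 5 — Type: Im(Z) = 489.2 ⇒ lagging (phase φ = 81.5°).

PF = 0.1471 (lagging, φ = 81.5°)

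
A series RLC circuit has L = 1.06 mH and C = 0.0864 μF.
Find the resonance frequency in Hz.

Step 1 — Resonance condition Im(Z)=0 gives ω₀ = 1/√(LC).
Step 2 — ω₀ = 1/√(0.00106·8.64e-08) = 1.045e+05 rad/s.
Step 3 — f₀ = ω₀/(2π) = 1.663e+04 Hz.

f₀ = 1.663e+04 Hz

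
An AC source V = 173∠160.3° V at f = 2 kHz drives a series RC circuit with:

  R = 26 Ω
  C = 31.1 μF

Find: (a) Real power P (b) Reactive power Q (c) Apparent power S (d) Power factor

Step 1 — Angular frequency: ω = 2π·f = 2π·2000 = 1.257e+04 rad/s.
Step 2 — Component impedances:
  R: Z = R = 26 Ω
  C: Z = 1/(jωC) = -j/(ω·C) = 0 - j2.559 Ω
Step 3 — Series combination: Z_total = R + C = 26 - j2.559 Ω = 26.13∠-5.6° Ω.
Step 4 — Source phasor: V = 173∠160.3° V = -162.9 + j58.32 V.
Step 5 — Current: I = V / Z = -6.423 + j1.611 A = 6.622∠165.9° A.
Step 6 — Complex power: S = V·I* = 1140 - j112.2 VA.
Step 7 — Real power: P = Re(S) = 1140 W.
Step 8 — Reactive power: Q = Im(S) = -112.2 VAR.
Step 9 — Apparent power: |S| = 1146 VA.
Step 10 — Power factor: PF = P/|S| = 0.9952 (leading).

(a) P = 1140 W  (b) Q = -112.2 VAR  (c) S = 1146 VA  (d) PF = 0.9952 (leading)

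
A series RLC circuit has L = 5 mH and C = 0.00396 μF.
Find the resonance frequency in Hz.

Step 1 — Resonance condition Im(Z)=0 gives ω₀ = 1/√(LC).
Step 2 — ω₀ = 1/√(0.005·3.96e-09) = 2.247e+05 rad/s.
Step 3 — f₀ = ω₀/(2π) = 3.577e+04 Hz.

f₀ = 3.577e+04 Hz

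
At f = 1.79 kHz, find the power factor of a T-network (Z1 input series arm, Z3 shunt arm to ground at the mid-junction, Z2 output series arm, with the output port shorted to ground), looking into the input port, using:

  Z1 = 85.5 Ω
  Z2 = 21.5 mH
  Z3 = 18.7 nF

Step 1 — Angular frequency: ω = 2π·f = 2π·1790 = 1.125e+04 rad/s.
Step 2 — Component impedances:
  Z1: Z = R = 85.5 Ω
  Z2: Z = jωL = j·1.125e+04·0.0215 = 0 + j241.8 Ω
  Z3: Z = 1/(jωC) = -j/(ω·C) = 0 - j4755 Ω
Step 3 — With the output port shorted to ground, the output series arm Z2 runs from the junction to ground; the shunt arm Z3 also runs from the junction to ground. They appear in parallel: Z3 || Z2 = 0 + j254.8 Ω.
Step 4 — Series with input arm Z1: Z_in = Z1 + (Z3 || Z2) = 85.5 + j254.8 Ω = 268.7∠71.4° Ω.
Step 5 — Power factor: PF = cos(φ) = Re(Z)/|Z| = 85.5/268.7 = 0.3182.
Step 6 — Type: Im(Z) = 254.8 ⇒ lagging (phase φ = 71.4°).

PF = 0.3182 (lagging, φ = 71.4°)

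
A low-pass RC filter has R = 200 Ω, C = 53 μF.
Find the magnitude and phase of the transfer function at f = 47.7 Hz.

Step 1 — Angular frequency: ω = 2π·47.7 = 299.7 rad/s.
Step 2 — Transfer function: H(jω) = 1/(1 + jωRC).
Step 3 — Denominator: 1 + jωRC = 1 + j·299.7·200·5.3e-05 = 1 + j3.177.
Step 4 — H = 0.09015 - j0.2864.
Step 5 — Magnitude: |H| = 0.3002 (-10.5 dB); phase: φ = -72.5°.

|H| = 0.3002 (-10.5 dB), φ = -72.5°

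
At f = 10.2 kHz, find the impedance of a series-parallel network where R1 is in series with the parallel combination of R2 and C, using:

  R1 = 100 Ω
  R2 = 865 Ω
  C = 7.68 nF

Step 1 — Angular frequency: ω = 2π·f = 2π·1.02e+04 = 6.409e+04 rad/s.
Step 2 — Component impedances:
  R1: Z = R = 100 Ω
  R2: Z = R = 865 Ω
  C: Z = 1/(jωC) = -j/(ω·C) = 0 - j2032 Ω
Step 3 — Parallel branch: R2 || C = 1/(1/R2 + 1/C) = 732.3 - j311.8 Ω.
Step 4 — Series with R1: Z_total = R1 + (R2 || C) = 832.3 - j311.8 Ω = 888.7∠-20.5° Ω.

Z = 832.3 - j311.8 Ω = 888.7∠-20.5° Ω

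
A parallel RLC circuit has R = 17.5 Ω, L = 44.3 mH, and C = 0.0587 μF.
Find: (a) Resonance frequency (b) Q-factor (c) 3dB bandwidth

Step 1 — Resonance: ω₀ = 1/√(LC) = 1/√(0.0443·5.87e-08) = 1.961e+04 rad/s.
Step 2 — f₀ = ω₀/(2π) = 3121 Hz.
Step 3 — Parallel Q: Q = R/(ω₀L) = 17.5/(1.961e+04·0.0443) = 0.02014.
Step 4 — Bandwidth: Δω = ω₀/Q = 9.735e+05 rad/s; BW = Δω/(2π) = 1.549e+05 Hz.

(a) f₀ = 3121 Hz  (b) Q = 0.02014  (c) BW = 1.549e+05 Hz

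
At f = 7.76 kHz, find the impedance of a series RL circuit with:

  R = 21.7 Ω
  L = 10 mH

Step 1 — Angular frequency: ω = 2π·f = 2π·7760 = 4.876e+04 rad/s.
Step 2 — Component impedances:
  R: Z = R = 21.7 Ω
  L: Z = jωL = j·4.876e+04·0.01 = 0 + j487.6 Ω
Step 3 — Series combination: Z_total = R + L = 21.7 + j487.6 Ω = 488.1∠87.5° Ω.

Z = 21.7 + j487.6 Ω = 488.1∠87.5° Ω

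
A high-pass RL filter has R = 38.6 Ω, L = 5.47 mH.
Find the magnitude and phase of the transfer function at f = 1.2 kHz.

Step 1 — Angular frequency: ω = 2π·1200 = 7540 rad/s.
Step 2 — Transfer function: H(jω) = jωL/(R + jωL).
Step 3 — Numerator jωL = j·41.24; denominator R + jωL = 38.6 + j41.24.
Step 4 — H = 0.5331 + j0.4989.
Step 5 — Magnitude: |H| = 0.7301 (-2.7 dB); phase: φ = 43.1°.

|H| = 0.7301 (-2.7 dB), φ = 43.1°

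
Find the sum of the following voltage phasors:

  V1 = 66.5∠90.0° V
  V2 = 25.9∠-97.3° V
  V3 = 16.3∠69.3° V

Step 1 — Convert each phasor to rectangular form:
  V1 = 66.5·(cos(90.0°) + j·sin(90.0°)) = 0 + j66.5 V
  V2 = 25.9·(cos(-97.3°) + j·sin(-97.3°)) = -3.291 - j25.69 V
  V3 = 16.3·(cos(69.3°) + j·sin(69.3°)) = 5.762 + j15.25 V
Step 2 — Sum components: V_total = 2.471 + j56.06 V.
Step 3 — Convert to polar: |V_total| = 56.11 V, ∠V_total = 87.5°.

V_total = 56.11∠87.5° V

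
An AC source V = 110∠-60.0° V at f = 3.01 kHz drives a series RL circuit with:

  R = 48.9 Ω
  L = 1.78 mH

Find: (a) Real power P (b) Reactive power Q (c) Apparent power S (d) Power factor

Step 1 — Angular frequency: ω = 2π·f = 2π·3010 = 1.891e+04 rad/s.
Step 2 — Component impedances:
  R: Z = R = 48.9 Ω
  L: Z = jωL = j·1.891e+04·0.00178 = 0 + j33.66 Ω
Step 3 — Series combination: Z_total = R + L = 48.9 + j33.66 Ω = 59.37∠34.5° Ω.
Step 4 — Source phasor: V = 110∠-60.0° V = 55 - j95.26 V.
Step 5 — Current: I = V / Z = -0.1468 - j1.847 A = 1.853∠-94.5° A.
Step 6 — Complex power: S = V·I* = 167.9 + j115.6 VA.
Step 7 — Real power: P = Re(S) = 167.9 W.
Step 8 — Reactive power: Q = Im(S) = 115.6 VAR.
Step 9 — Apparent power: |S| = 203.8 VA.
Step 10 — Power factor: PF = P/|S| = 0.8237 (lagging).

(a) P = 167.9 W  (b) Q = 115.6 VAR  (c) S = 203.8 VA  (d) PF = 0.8237 (lagging)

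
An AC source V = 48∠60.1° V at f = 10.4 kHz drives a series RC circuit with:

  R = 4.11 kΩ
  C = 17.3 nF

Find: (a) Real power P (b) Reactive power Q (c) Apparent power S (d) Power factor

Step 1 — Angular frequency: ω = 2π·f = 2π·1.04e+04 = 6.535e+04 rad/s.
Step 2 — Component impedances:
  R: Z = R = 4110 Ω
  C: Z = 1/(jωC) = -j/(ω·C) = 0 - j884.6 Ω
Step 3 — Series combination: Z_total = R + C = 4110 - j884.6 Ω = 4204∠-12.1° Ω.
Step 4 — Source phasor: V = 48∠60.1° V = 23.93 + j41.61 V.
Step 5 — Current: I = V / Z = 0.003481 + j0.01087 A = 0.01142∠72.2° A.
Step 6 — Complex power: S = V·I* = 0.5358 - j0.1153 VA.
Step 7 — Real power: P = Re(S) = 0.5358 W.
Step 8 — Reactive power: Q = Im(S) = -0.1153 VAR.
Step 9 — Apparent power: |S| = 0.548 VA.
Step 10 — Power factor: PF = P/|S| = 0.9776 (leading).

(a) P = 0.5358 W  (b) Q = -0.1153 VAR  (c) S = 0.548 VA  (d) PF = 0.9776 (leading)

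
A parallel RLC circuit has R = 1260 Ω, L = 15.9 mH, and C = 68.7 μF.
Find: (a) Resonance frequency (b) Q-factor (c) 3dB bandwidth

Step 1 — Resonance: ω₀ = 1/√(LC) = 1/√(0.0159·6.87e-05) = 956.8 rad/s.
Step 2 — f₀ = ω₀/(2π) = 152.3 Hz.
Step 3 — Parallel Q: Q = R/(ω₀L) = 1260/(956.8·0.0159) = 82.82.
Step 4 — Bandwidth: Δω = ω₀/Q = 11.55 rad/s; BW = Δω/(2π) = 1.839 Hz.

(a) f₀ = 152.3 Hz  (b) Q = 82.82  (c) BW = 1.839 Hz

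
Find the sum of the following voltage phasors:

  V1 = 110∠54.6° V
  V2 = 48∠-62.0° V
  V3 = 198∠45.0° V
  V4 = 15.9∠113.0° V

Step 1 — Convert each phasor to rectangular form:
  V1 = 110·(cos(54.6°) + j·sin(54.6°)) = 63.72 + j89.66 V
  V2 = 48·(cos(-62.0°) + j·sin(-62.0°)) = 22.53 - j42.38 V
  V3 = 198·(cos(45.0°) + j·sin(45.0°)) = 140 + j140 V
  V4 = 15.9·(cos(113.0°) + j·sin(113.0°)) = -6.213 + j14.64 V
Step 2 — Sum components: V_total = 220.1 + j201.9 V.
Step 3 — Convert to polar: |V_total| = 298.7 V, ∠V_total = 42.5°.

V_total = 298.7∠42.5° V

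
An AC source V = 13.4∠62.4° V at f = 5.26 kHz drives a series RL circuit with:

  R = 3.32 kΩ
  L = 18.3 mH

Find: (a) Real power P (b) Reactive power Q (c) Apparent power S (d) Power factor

Step 1 — Angular frequency: ω = 2π·f = 2π·5260 = 3.305e+04 rad/s.
Step 2 — Component impedances:
  R: Z = R = 3320 Ω
  L: Z = jωL = j·3.305e+04·0.0183 = 0 + j604.8 Ω
Step 3 — Series combination: Z_total = R + L = 3320 + j604.8 Ω = 3375∠10.3° Ω.
Step 4 — Source phasor: V = 13.4∠62.4° V = 6.208 + j11.88 V.
Step 5 — Current: I = V / Z = 0.002441 + j0.003132 A = 0.003971∠52.1° A.
Step 6 — Complex power: S = V·I* = 0.05235 + j0.009536 VA.
Step 7 — Real power: P = Re(S) = 0.05235 W.
Step 8 — Reactive power: Q = Im(S) = 0.009536 VAR.
Step 9 — Apparent power: |S| = 0.05321 VA.
Step 10 — Power factor: PF = P/|S| = 0.9838 (lagging).

(a) P = 0.05235 W  (b) Q = 0.009536 VAR  (c) S = 0.05321 VA  (d) PF = 0.9838 (lagging)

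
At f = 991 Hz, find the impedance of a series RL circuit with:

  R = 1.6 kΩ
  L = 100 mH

Step 1 — Angular frequency: ω = 2π·f = 2π·991 = 6227 rad/s.
Step 2 — Component impedances:
  R: Z = R = 1600 Ω
  L: Z = jωL = j·6227·0.1 = 0 + j622.7 Ω
Step 3 — Series combination: Z_total = R + L = 1600 + j622.7 Ω = 1717∠21.3° Ω.

Z = 1600 + j622.7 Ω = 1717∠21.3° Ω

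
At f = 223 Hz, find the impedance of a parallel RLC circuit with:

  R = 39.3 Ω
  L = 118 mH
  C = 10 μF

Step 1 — Angular frequency: ω = 2π·f = 2π·223 = 1401 rad/s.
Step 2 — Component impedances:
  R: Z = R = 39.3 Ω
  L: Z = jωL = j·1401·0.118 = 0 + j165.3 Ω
  C: Z = 1/(jωC) = -j/(ω·C) = 0 - j71.37 Ω
Step 3 — Parallel combination: 1/Z_total = 1/R + 1/L + 1/C; Z_total = 35.79 - j11.2 Ω = 37.51∠-17.4° Ω.

Z = 35.79 - j11.2 Ω = 37.51∠-17.4° Ω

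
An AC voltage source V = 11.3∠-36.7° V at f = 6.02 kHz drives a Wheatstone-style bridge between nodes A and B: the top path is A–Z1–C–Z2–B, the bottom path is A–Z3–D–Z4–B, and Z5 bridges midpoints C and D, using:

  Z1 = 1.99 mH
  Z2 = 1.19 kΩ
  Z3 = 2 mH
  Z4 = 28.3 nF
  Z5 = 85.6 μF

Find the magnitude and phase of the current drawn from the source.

Step 1 — Angular frequency: ω = 2π·f = 2π·6020 = 3.782e+04 rad/s.
Step 2 — Component impedances:
  Z1: Z = jωL = j·3.782e+04·0.00199 = 0 + j75.27 Ω
  Z2: Z = R = 1190 Ω
  Z3: Z = jωL = j·3.782e+04·0.002 = 0 + j75.65 Ω
  Z4: Z = 1/(jωC) = -j/(ω·C) = 0 - j934.2 Ω
  Z5: Z = 1/(jωC) = -j/(ω·C) = 0 - j0.3089 Ω
Step 3 — Bridge requires nodal analysis (the Z5 bridge couples midpoints C and D, so the two paths cannot be reduced to a simple series/parallel combination). Setting node B to ground and injecting 1 A at node A, the 3-node admittance system at A, C, D solves to V_A = Z_AB = 453.8 - j540.2 Ω = 705.5∠-50.0° Ω.
Step 4 — Source phasor: V = 11.3∠-36.7° V = 9.06 - j6.753 V.
Step 5 — Ohm's law: I = V / Z_total = (9.06 - j6.753) / (453.8 - j540.2) = 0.01559 + j0.003676 A.
Step 6 — Convert to polar: |I| = 0.01602 A, ∠I = 13.3°.

I = 0.01602∠13.3° A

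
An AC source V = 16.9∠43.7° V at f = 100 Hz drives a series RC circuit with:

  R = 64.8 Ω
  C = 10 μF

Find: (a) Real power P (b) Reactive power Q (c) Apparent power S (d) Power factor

Step 1 — Angular frequency: ω = 2π·f = 2π·100 = 628.3 rad/s.
Step 2 — Component impedances:
  R: Z = R = 64.8 Ω
  C: Z = 1/(jωC) = -j/(ω·C) = 0 - j159.2 Ω
Step 3 — Series combination: Z_total = R + C = 64.8 - j159.2 Ω = 171.8∠-67.8° Ω.
Step 4 — Source phasor: V = 16.9∠43.7° V = 12.22 + j11.68 V.
Step 5 — Current: I = V / Z = -0.03612 + j0.09147 A = 0.09835∠111.5° A.
Step 6 — Complex power: S = V·I* = 0.6268 - j1.539 VA.
Step 7 — Real power: P = Re(S) = 0.6268 W.
Step 8 — Reactive power: Q = Im(S) = -1.539 VAR.
Step 9 — Apparent power: |S| = 1.662 VA.
Step 10 — Power factor: PF = P/|S| = 0.3771 (leading).

(a) P = 0.6268 W  (b) Q = -1.539 VAR  (c) S = 1.662 VA  (d) PF = 0.3771 (leading)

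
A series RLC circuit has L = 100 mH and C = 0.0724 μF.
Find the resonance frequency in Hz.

Step 1 — Resonance condition Im(Z)=0 gives ω₀ = 1/√(LC).
Step 2 — ω₀ = 1/√(0.1·7.24e-08) = 1.175e+04 rad/s.
Step 3 — f₀ = ω₀/(2π) = 1870 Hz.

f₀ = 1870 Hz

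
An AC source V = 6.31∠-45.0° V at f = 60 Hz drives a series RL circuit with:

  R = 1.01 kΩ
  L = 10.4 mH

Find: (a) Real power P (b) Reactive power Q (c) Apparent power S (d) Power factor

Step 1 — Angular frequency: ω = 2π·f = 2π·60 = 377 rad/s.
Step 2 — Component impedances:
  R: Z = R = 1010 Ω
  L: Z = jωL = j·377·0.0104 = 0 + j3.921 Ω
Step 3 — Series combination: Z_total = R + L = 1010 + j3.921 Ω = 1010∠0.2° Ω.
Step 4 — Source phasor: V = 6.31∠-45.0° V = 4.462 - j4.462 V.
Step 5 — Current: I = V / Z = 0.0044 - j0.004435 A = 0.006247∠-45.2° A.
Step 6 — Complex power: S = V·I* = 0.03942 + j0.000153 VA.
Step 7 — Real power: P = Re(S) = 0.03942 W.
Step 8 — Reactive power: Q = Im(S) = 0.000153 VAR.
Step 9 — Apparent power: |S| = 0.03942 VA.
Step 10 — Power factor: PF = P/|S| = 1 (lagging).

(a) P = 0.03942 W  (b) Q = 0.000153 VAR  (c) S = 0.03942 VA  (d) PF = 1 (lagging)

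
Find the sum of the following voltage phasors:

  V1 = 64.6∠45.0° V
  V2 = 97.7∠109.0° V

Step 1 — Convert each phasor to rectangular form:
  V1 = 64.6·(cos(45.0°) + j·sin(45.0°)) = 45.68 + j45.68 V
  V2 = 97.7·(cos(109.0°) + j·sin(109.0°)) = -31.81 + j92.38 V
Step 2 — Sum components: V_total = 13.87 + j138.1 V.
Step 3 — Convert to polar: |V_total| = 138.8 V, ∠V_total = 84.3°.

V_total = 138.8∠84.3° V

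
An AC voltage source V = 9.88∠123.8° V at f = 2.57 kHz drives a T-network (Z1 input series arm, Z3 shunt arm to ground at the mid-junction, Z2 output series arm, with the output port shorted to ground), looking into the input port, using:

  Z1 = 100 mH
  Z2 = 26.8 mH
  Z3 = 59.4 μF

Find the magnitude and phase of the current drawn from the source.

Step 1 — Angular frequency: ω = 2π·f = 2π·2570 = 1.615e+04 rad/s.
Step 2 — Component impedances:
  Z1: Z = jωL = j·1.615e+04·0.1 = 0 + j1615 Ω
  Z2: Z = jωL = j·1.615e+04·0.0268 = 0 + j432.8 Ω
  Z3: Z = 1/(jωC) = -j/(ω·C) = 0 - j1.043 Ω
Step 3 — With the output port shorted to ground, the output series arm Z2 runs from the junction to ground; the shunt arm Z3 also runs from the junction to ground. They appear in parallel: Z3 || Z2 = 0 - j1.045 Ω.
Step 4 — Series with input arm Z1: Z_in = Z1 + (Z3 || Z2) = 0 + j1614 Ω = 1614∠90.0° Ω.
Step 5 — Source phasor: V = 9.88∠123.8° V = -5.496 + j8.21 V.
Step 6 — Ohm's law: I = V / Z_total = (-5.496 + j8.21) / (0 + j1614) = 0.005088 + j0.003406 A.
Step 7 — Convert to polar: |I| = 0.006122 A, ∠I = 33.8°.

I = 0.006122∠33.8° A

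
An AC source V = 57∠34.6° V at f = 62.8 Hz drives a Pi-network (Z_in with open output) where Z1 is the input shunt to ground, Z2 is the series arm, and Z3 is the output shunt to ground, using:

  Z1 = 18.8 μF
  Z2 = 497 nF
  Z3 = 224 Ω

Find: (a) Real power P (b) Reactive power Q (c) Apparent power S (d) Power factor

Step 1 — Angular frequency: ω = 2π·f = 2π·62.8 = 394.6 rad/s.
Step 2 — Component impedances:
  Z1: Z = 1/(jωC) = -j/(ω·C) = 0 - j134.8 Ω
  Z2: Z = 1/(jωC) = -j/(ω·C) = 0 - j5099 Ω
  Z3: Z = R = 224 Ω
Step 3 — With open output, the series arm Z2 and the output shunt Z3 appear in series to ground: Z2 + Z3 = 224 - j5099 Ω.
Step 4 — Parallel with input shunt Z1: Z_in = Z1 || (Z2 + Z3) = 0.1483 - j131.3 Ω = 131.3∠-89.9° Ω.
Step 5 — Source phasor: V = 57∠34.6° V = 46.92 + j32.37 V.
Step 6 — Current: I = V / Z = -0.246 + j0.3575 A = 0.434∠124.5° A.
Step 7 — Complex power: S = V·I* = 0.02794 - j24.74 VA.
Step 8 — Real power: P = Re(S) = 0.02794 W.
Step 9 — Reactive power: Q = Im(S) = -24.74 VAR.
Step 10 — Apparent power: |S| = 24.74 VA.
Step 11 — Power factor: PF = P/|S| = 0.001129 (leading).

(a) P = 0.02794 W  (b) Q = -24.74 VAR  (c) S = 24.74 VA  (d) PF = 0.001129 (leading)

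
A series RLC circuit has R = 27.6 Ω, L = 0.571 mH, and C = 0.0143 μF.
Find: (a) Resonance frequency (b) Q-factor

Step 1 — Resonance condition Im(Z)=0 gives ω₀ = 1/√(LC).
Step 2 — ω₀ = 1/√(0.000571·1.43e-08) = 3.5e+05 rad/s.
Step 3 — f₀ = ω₀/(2π) = 5.57e+04 Hz.
Step 4 — Series Q: Q = ω₀L/R = 3.5e+05·0.000571/27.6 = 7.24.

(a) f₀ = 5.57e+04 Hz  (b) Q = 7.24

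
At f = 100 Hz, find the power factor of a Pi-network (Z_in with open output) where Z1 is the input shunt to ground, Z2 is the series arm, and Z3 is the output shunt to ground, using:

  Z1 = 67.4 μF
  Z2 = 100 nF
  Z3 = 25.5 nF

Step 1 — Angular frequency: ω = 2π·f = 2π·100 = 628.3 rad/s.
Step 2 — Component impedances:
  Z1: Z = 1/(jωC) = -j/(ω·C) = 0 - j23.61 Ω
  Z2: Z = 1/(jωC) = -j/(ω·C) = 0 - j1.592e+04 Ω
  Z3: Z = 1/(jωC) = -j/(ω·C) = 0 - j6.241e+04 Ω
Step 3 — With open output, the series arm Z2 and the output shunt Z3 appear in series to ground: Z2 + Z3 = 0 - j7.833e+04 Ω.
Step 4 — Parallel with input shunt Z1: Z_in = Z1 || (Z2 + Z3) = 0 - j23.61 Ω = 23.61∠-90.0° Ω.
Step 5 — Power factor: PF = cos(φ) = Re(Z)/|Z| = 0/23.61 = 0.
Step 6 — Type: Im(Z) = -23.61 ⇒ leading (phase φ = -90.0°).

PF = 0 (leading, φ = -90.0°)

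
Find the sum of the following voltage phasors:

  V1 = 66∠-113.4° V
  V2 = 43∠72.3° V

Step 1 — Convert each phasor to rectangular form:
  V1 = 66·(cos(-113.4°) + j·sin(-113.4°)) = -26.21 - j60.57 V
  V2 = 43·(cos(72.3°) + j·sin(72.3°)) = 13.07 + j40.96 V
Step 2 — Sum components: V_total = -13.14 - j19.61 V.
Step 3 — Convert to polar: |V_total| = 23.6 V, ∠V_total = -123.8°.

V_total = 23.6∠-123.8° V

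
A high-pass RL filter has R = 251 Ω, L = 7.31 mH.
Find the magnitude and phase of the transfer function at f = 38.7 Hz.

Step 1 — Angular frequency: ω = 2π·38.7 = 243.2 rad/s.
Step 2 — Transfer function: H(jω) = jωL/(R + jωL).
Step 3 — Numerator jωL = j·1.777; denominator R + jωL = 251 + j1.777.
Step 4 — H = 5.015e-05 + j0.007081.
Step 5 — Magnitude: |H| = 0.007081 (-43.0 dB); phase: φ = 89.6°.

|H| = 0.007081 (-43.0 dB), φ = 89.6°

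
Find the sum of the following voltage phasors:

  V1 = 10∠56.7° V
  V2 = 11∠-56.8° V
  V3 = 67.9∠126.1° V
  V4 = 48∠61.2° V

Step 1 — Convert each phasor to rectangular form:
  V1 = 10·(cos(56.7°) + j·sin(56.7°)) = 5.49 + j8.358 V
  V2 = 11·(cos(-56.8°) + j·sin(-56.8°)) = 6.023 - j9.204 V
  V3 = 67.9·(cos(126.1°) + j·sin(126.1°)) = -40.01 + j54.86 V
  V4 = 48·(cos(61.2°) + j·sin(61.2°)) = 23.12 + j42.06 V
Step 2 — Sum components: V_total = -5.369 + j96.08 V.
Step 3 — Convert to polar: |V_total| = 96.23 V, ∠V_total = 93.2°.

V_total = 96.23∠93.2° V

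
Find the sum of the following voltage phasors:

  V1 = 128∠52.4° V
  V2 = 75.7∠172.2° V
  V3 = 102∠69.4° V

Step 1 — Convert each phasor to rectangular form:
  V1 = 128·(cos(52.4°) + j·sin(52.4°)) = 78.1 + j101.4 V
  V2 = 75.7·(cos(172.2°) + j·sin(172.2°)) = -75 + j10.27 V
  V3 = 102·(cos(69.4°) + j·sin(69.4°)) = 35.89 + j95.48 V
Step 2 — Sum components: V_total = 38.99 + j207.2 V.
Step 3 — Convert to polar: |V_total| = 210.8 V, ∠V_total = 79.3°.

V_total = 210.8∠79.3° V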